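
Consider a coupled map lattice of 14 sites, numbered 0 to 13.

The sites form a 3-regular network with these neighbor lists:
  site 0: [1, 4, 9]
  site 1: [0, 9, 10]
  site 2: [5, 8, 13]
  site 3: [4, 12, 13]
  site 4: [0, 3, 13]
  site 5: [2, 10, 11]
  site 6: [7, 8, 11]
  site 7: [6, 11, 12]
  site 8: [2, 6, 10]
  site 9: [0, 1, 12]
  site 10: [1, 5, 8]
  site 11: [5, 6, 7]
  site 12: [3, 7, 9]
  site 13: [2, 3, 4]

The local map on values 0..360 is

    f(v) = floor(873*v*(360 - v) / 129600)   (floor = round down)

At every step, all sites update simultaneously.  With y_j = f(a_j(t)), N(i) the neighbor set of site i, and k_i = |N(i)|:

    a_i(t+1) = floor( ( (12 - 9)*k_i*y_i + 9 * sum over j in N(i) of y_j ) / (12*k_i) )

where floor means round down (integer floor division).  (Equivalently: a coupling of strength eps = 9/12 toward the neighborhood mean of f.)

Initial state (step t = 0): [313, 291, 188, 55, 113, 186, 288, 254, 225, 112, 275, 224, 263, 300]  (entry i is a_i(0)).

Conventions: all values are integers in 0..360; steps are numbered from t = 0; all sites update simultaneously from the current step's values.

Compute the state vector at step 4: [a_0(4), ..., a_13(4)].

Simulating step by step:
t=0: [313, 291, 188, 55, 113, 186, 288, 254, 225, 112, 275, 224, 263, 300]
t=1: [152, 144, 190, 148, 130, 199, 182, 174, 179, 148, 178, 185, 162, 159]
t=2: [208, 212, 216, 210, 209, 217, 218, 217, 217, 212, 215, 217, 214, 211]
t=3: [211, 210, 209, 211, 211, 209, 208, 209, 208, 211, 209, 208, 210, 211]
t=4: [211, 211, 211, 211, 211, 212, 212, 212, 212, 211, 212, 212, 211, 211]

Answer: [211, 211, 211, 211, 211, 212, 212, 212, 212, 211, 212, 212, 211, 211]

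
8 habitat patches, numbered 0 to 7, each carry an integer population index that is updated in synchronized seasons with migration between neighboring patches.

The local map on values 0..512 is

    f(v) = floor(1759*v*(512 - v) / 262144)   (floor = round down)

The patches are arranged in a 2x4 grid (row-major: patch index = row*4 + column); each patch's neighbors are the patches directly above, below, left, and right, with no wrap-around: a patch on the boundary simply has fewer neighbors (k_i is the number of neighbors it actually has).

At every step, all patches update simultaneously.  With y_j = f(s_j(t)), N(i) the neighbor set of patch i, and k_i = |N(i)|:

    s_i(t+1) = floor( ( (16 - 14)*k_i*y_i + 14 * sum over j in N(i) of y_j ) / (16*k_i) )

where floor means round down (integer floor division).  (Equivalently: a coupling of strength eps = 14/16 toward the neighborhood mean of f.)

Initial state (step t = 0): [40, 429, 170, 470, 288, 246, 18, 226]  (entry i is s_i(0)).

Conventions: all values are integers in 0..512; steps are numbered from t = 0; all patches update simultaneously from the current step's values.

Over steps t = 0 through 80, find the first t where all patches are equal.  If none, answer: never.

Simulating step by step:
t=0: [40, 429, 170, 470, 288, 246, 18, 226]  (not all equal)
t=1: [308, 308, 173, 376, 301, 267, 375, 137]  (not all equal)
t=2: [423, 417, 372, 365, 429, 402, 385, 343]  (not all equal)
t=3: [251, 294, 321, 367, 269, 279, 342, 349]  (not all equal)
t=4: [434, 428, 394, 391, 437, 421, 406, 374]  (not all equal)
t=5: [229, 262, 285, 327, 239, 250, 302, 307]  (not all equal)
t=6: [437, 436, 424, 425, 436, 434, 430, 415]  (not all equal)
t=7: [221, 230, 237, 258, 222, 226, 247, 245]  (not all equal)
t=8: [432, 433, 437, 437, 431, 434, 436, 438]  (not all equal)
t=9: [231, 226, 222, 218, 229, 228, 221, 220]  (not all equal)
t=10: [433, 433, 431, 430, 434, 432, 431, 430]  (not all equal)
t=11: [228, 231, 233, 235, 229, 230, 233, 235]  (not all equal)
t=12: [434, 435, 435, 436, 434, 435, 435, 436]  (not all equal)
t=13: [225, 224, 223, 222, 225, 224, 223, 222]  (not all equal)
t=14: [432, 432, 431, 431, 432, 432, 431, 431]  (not all equal)
t=15: [231, 231, 233, 234, 231, 231, 233, 234]  (not all equal)
t=16: [435, 435, 435, 436, 435, 435, 435, 436]  (not all equal)
t=17: [224, 224, 223, 222, 224, 224, 223, 222]  (not all equal)
t=18: [432, 432, 431, 431, 432, 432, 431, 431]  (not all equal)

Answer: never
Key observation: The state at step 14 reappears at step 18 — the system is in a cycle of period 4 from step 14 on.  No step 0..18 is synchronized, and the cycle repeats forever, so no step up to 80 (or ever) has all patches equal.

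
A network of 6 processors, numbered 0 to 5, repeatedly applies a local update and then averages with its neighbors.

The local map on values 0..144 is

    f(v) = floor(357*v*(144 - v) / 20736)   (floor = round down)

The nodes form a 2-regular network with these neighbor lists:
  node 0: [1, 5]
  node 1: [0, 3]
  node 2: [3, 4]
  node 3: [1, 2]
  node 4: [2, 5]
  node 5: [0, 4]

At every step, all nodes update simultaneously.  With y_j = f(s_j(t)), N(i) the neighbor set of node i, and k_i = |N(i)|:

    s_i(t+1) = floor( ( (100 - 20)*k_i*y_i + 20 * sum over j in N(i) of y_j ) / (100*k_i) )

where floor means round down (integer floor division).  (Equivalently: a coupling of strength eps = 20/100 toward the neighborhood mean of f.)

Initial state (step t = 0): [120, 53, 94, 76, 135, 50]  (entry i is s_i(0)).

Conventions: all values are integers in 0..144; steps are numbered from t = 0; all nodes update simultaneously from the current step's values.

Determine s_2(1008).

Answer: s_2(1008) = 85
Key observation: The state at step 4, [85, 86, 85, 85, 85, 85], reappears at step 6: the system is in a cycle of period 2 from step 4 on.  Therefore the state at step 1008 equals the state at step 4 + ((1008 - 4) mod 2) = 4, which is [85, 86, 85, 85, 85, 85].

Derivation:
t=0: [120, 53, 94, 76, 135, 50]
t=1: [55, 80, 74, 86, 32, 70]
t=2: [84, 87, 85, 85, 66, 85]
t=3: [85, 85, 86, 85, 87, 86]
t=4: [85, 86, 85, 85, 85, 85]
t=5: [85, 85, 86, 85, 86, 86]
t=6: [85, 86, 85, 85, 85, 85]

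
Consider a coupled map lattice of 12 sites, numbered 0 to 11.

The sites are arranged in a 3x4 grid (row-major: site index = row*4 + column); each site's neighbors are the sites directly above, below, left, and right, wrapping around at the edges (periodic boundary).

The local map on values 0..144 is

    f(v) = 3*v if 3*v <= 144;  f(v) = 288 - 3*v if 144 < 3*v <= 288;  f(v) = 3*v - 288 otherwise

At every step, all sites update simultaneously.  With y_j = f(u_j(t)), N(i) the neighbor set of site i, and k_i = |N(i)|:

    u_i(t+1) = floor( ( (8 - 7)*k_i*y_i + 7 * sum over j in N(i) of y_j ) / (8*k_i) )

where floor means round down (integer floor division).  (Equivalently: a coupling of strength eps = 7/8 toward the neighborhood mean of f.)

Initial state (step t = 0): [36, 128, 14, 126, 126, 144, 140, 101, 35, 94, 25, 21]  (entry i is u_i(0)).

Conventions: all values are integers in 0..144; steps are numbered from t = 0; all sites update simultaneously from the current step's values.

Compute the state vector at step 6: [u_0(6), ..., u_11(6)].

Answer: [121, 119, 114, 112, 120, 118, 114, 113, 119, 117, 104, 116]

Derivation:
t=0: [36, 128, 14, 126, 126, 144, 140, 101, 35, 94, 25, 21]
t=1: [96, 77, 91, 61, 92, 88, 76, 83, 71, 92, 62, 70]
t=2: [54, 18, 72, 42, 31, 33, 46, 60, 31, 57, 48, 79]
t=3: [95, 97, 110, 93, 104, 100, 109, 102, 96, 99, 100, 109]
t=4: [8, 14, 19, 23, 10, 17, 23, 26, 16, 7, 29, 13]
t=5: [44, 38, 65, 51, 47, 41, 68, 55, 30, 52, 51, 66]
t=6: [121, 119, 114, 112, 120, 118, 114, 113, 119, 117, 104, 116]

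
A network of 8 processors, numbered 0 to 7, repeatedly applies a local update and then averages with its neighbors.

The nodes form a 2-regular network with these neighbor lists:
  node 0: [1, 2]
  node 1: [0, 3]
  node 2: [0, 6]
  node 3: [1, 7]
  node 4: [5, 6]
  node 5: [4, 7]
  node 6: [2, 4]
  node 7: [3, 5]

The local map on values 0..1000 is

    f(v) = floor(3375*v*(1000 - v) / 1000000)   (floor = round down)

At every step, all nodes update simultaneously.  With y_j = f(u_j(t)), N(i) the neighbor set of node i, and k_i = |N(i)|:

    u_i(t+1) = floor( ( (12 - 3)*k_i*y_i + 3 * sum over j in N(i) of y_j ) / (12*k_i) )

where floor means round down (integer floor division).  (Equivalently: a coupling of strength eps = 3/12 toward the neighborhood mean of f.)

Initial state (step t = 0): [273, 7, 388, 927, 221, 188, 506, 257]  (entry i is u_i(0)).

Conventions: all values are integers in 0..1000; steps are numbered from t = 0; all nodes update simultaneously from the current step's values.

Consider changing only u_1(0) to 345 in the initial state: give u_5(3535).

Answer: u_5(3535) = 470
Key observation: The state at step 29, [791, 576, 837, 471, 581, 472, 794, 460], reappears at step 33: the system is in a cycle of period 4 from step 29 on.  Therefore the state at step 3535 equals the state at step 29 + ((3535 - 29) mod 4) = 31, which is [791, 576, 837, 471, 581, 470, 794, 458].

Derivation:
t=0: [273, 345, 388, 927, 221, 188, 506, 257]
t=1: [697, 683, 789, 346, 605, 539, 805, 575]
t=2: [695, 731, 575, 766, 775, 832, 567, 818]
t=3: [722, 662, 810, 598, 603, 489, 797, 510]
t=4: [667, 752, 542, 808, 778, 838, 575, 839]
t=5: [745, 630, 824, 527, 596, 473, 795, 463]
t=6: [640, 774, 515, 833, 782, 837, 575, 839]
t=7: [761, 598, 831, 482, 591, 473, 795, 457]
t=8: [620, 790, 500, 837, 785, 837, 573, 838]
t=9: [771, 576, 834, 472, 587, 473, 795, 458]
t=10: [607, 797, 493, 838, 787, 837, 573, 838]
t=11: [777, 567, 836, 469, 584, 472, 794, 458]
t=12: [599, 799, 488, 838, 788, 837, 574, 837]
t=13: [780, 565, 836, 468, 582, 472, 794, 459]
t=14: [595, 799, 487, 838, 789, 838, 574, 838]
t=15: [782, 565, 837, 468, 581, 470, 794, 458]
t=16: [592, 798, 485, 838, 789, 837, 574, 837]
t=17: [784, 567, 836, 469, 581, 472, 794, 459]
t=18: [589, 797, 486, 838, 789, 838, 574, 838]
t=19: [786, 568, 837, 469, 581, 470, 794, 458]
t=20: [586, 796, 484, 838, 789, 837, 574, 837]
t=21: [787, 570, 836, 469, 581, 472, 794, 459]
t=22: [584, 795, 486, 838, 789, 838, 574, 838]
t=23: [788, 572, 837, 469, 581, 470, 794, 458]
t=24: [583, 794, 484, 837, 789, 837, 574, 837]
t=25: [789, 574, 837, 471, 581, 472, 794, 460]
t=26: [581, 793, 484, 837, 789, 838, 574, 838]
t=27: [790, 575, 837, 471, 581, 470, 794, 458]
t=28: [579, 792, 483, 837, 789, 837, 574, 837]
t=29: [791, 576, 837, 471, 581, 472, 794, 460]
t=30: [578, 792, 483, 837, 789, 838, 574, 838]
t=31: [791, 576, 837, 471, 581, 470, 794, 458]
t=32: [578, 792, 483, 837, 789, 837, 574, 837]
t=33: [791, 576, 837, 471, 581, 472, 794, 460]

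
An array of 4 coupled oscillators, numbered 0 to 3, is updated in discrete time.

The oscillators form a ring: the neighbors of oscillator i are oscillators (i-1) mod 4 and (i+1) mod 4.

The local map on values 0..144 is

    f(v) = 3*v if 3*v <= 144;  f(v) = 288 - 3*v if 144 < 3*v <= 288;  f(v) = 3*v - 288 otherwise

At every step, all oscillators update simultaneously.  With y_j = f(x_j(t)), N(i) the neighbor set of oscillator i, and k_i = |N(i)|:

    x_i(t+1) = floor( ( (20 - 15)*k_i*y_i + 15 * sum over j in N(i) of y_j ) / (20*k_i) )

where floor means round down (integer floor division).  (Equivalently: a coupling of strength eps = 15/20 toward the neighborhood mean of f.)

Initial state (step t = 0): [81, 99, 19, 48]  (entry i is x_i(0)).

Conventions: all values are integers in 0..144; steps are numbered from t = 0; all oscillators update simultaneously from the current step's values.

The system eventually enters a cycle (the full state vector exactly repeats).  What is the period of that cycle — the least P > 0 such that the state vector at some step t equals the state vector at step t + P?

Answer: 3
Key observation: The state at step 19, [126, 120, 126, 120], reappears at step 22 — and no state repeats earlier — so the cycle the system enters has period 3.

Derivation:
t=0: [81, 99, 19, 48]
t=1: [68, 40, 71, 74]
t=2: [90, 89, 88, 76]
t=3: [34, 21, 36, 30]
t=4: [82, 94, 84, 101]
t=5: [18, 30, 16, 33]
t=6: [84, 60, 82, 63]
t=7: [86, 56, 88, 54]
t=8: [99, 50, 98, 51]
t=9: [104, 40, 103, 39]
t=10: [94, 46, 94, 46]
t=11: [105, 39, 105, 39]
t=12: [94, 49, 94, 49]
t=13: [107, 39, 107, 39]
t=14: [96, 54, 96, 54]
t=15: [94, 31, 94, 31]
t=16: [71, 27, 71, 27]
t=17: [79, 76, 79, 76]
t=18: [57, 53, 57, 53]
t=19: [126, 120, 126, 120]
t=20: [76, 85, 76, 85]
t=21: [39, 53, 39, 53]
t=22: [126, 120, 126, 120]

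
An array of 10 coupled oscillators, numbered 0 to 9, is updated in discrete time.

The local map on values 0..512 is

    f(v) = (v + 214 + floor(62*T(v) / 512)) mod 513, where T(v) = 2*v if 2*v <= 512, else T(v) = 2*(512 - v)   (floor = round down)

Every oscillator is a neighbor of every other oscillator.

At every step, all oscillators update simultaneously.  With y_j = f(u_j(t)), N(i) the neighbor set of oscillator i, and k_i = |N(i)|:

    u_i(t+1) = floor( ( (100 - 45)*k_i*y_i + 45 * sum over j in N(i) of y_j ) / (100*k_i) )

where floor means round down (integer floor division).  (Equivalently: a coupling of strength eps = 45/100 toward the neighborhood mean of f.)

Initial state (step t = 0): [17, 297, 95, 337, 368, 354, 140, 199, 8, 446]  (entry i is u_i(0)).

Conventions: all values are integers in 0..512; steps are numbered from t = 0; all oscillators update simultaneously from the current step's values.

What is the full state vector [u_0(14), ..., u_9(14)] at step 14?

Simulating step by step:
t=0: [17, 297, 95, 337, 368, 354, 140, 199, 8, 446]
t=1: [223, 131, 272, 146, 157, 152, 299, 336, 217, 187]
t=2: [403, 346, 173, 355, 362, 359, 183, 197, 399, 381]
t=3: [168, 147, 317, 150, 153, 152, 324, 332, 167, 160]
t=4: [364, 351, 185, 353, 355, 354, 188, 191, 363, 359]
t=5: [150, 145, 321, 146, 147, 146, 323, 325, 150, 148]
t=6: [349, 346, 183, 346, 347, 346, 183, 184, 349, 347]
t=7: [141, 140, 317, 140, 140, 140, 317, 317, 141, 140]
t=8: [339, 338, 177, 338, 338, 338, 177, 177, 339, 338]
t=9: [133, 133, 309, 133, 133, 133, 309, 309, 133, 133]
t=10: [331, 331, 171, 331, 331, 331, 171, 171, 331, 331]
t=11: [127, 127, 303, 127, 127, 127, 303, 303, 127, 127]
t=12: [323, 323, 164, 323, 323, 323, 164, 164, 323, 323]
t=13: [121, 121, 295, 121, 121, 121, 295, 295, 121, 121]
t=14: [316, 316, 158, 316, 316, 316, 158, 158, 316, 316]

Answer: [316, 316, 158, 316, 316, 316, 158, 158, 316, 316]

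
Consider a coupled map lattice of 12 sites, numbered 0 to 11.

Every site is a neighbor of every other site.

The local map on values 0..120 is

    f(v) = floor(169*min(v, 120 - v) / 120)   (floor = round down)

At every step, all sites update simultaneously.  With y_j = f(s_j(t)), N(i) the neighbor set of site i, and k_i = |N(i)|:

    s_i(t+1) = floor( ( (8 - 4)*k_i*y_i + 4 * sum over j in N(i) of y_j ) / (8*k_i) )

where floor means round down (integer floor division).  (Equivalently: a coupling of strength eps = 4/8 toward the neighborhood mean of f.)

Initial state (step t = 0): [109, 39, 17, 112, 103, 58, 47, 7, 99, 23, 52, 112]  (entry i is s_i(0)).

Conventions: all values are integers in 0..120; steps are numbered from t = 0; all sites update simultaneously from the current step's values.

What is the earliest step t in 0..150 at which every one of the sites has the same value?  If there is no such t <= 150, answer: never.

Answer: 9
Key observation: Synchronization is absorbing here: once all sites are equal they stay equal, and step 9 is the first all-equal step.

Derivation:
t=0: [109, 39, 17, 112, 103, 58, 47, 7, 99, 23, 52, 112]  (not all equal)
t=1: [26, 43, 29, 24, 29, 56, 49, 23, 32, 33, 52, 24]  (not all equal)
t=2: [42, 53, 44, 41, 44, 62, 57, 41, 47, 47, 59, 41]  (not all equal)
t=3: [63, 70, 64, 62, 64, 73, 72, 62, 66, 66, 74, 62]  (not all equal)
t=4: [77, 72, 76, 77, 76, 70, 71, 77, 75, 75, 69, 77]  (not all equal)
t=5: [62, 65, 62, 62, 62, 66, 66, 62, 63, 63, 67, 62]  (not all equal)
t=6: [79, 78, 79, 79, 79, 77, 77, 79, 79, 79, 76, 79]  (not all equal)
t=7: [57, 58, 57, 57, 57, 58, 58, 57, 57, 57, 59, 57]  (not all equal)
t=8: [80, 80, 80, 80, 80, 80, 80, 80, 80, 80, 81, 80]  (not all equal)
t=9: [55, 55, 55, 55, 55, 55, 55, 55, 55, 55, 55, 55]  (all equal)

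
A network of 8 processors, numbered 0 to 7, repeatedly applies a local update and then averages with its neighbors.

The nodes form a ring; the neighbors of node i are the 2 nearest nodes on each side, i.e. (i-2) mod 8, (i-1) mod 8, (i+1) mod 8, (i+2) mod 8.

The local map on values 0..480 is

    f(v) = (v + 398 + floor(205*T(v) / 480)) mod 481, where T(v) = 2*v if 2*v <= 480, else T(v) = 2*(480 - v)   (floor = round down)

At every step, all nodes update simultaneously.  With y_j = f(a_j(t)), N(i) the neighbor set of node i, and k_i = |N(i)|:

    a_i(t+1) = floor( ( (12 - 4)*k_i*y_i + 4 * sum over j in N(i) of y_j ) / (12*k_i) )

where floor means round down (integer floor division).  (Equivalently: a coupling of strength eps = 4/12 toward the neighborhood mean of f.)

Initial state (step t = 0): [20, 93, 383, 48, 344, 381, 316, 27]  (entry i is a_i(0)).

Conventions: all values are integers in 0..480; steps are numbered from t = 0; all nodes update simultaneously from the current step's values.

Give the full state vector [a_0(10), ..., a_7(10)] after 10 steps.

Simulating step by step:
t=0: [20, 93, 383, 48, 344, 381, 316, 27]
t=1: [397, 165, 330, 106, 346, 355, 385, 405]
t=2: [369, 252, 341, 188, 355, 356, 382, 371]
t=3: [378, 358, 366, 301, 368, 369, 381, 379]
t=4: [381, 378, 379, 373, 379, 379, 381, 381]
t=5: [382, 381, 381, 381, 381, 381, 382, 382]
t=6: [382, 382, 382, 382, 382, 382, 382, 382]
t=7: [382, 382, 382, 382, 382, 382, 382, 382]
t=8: [382, 382, 382, 382, 382, 382, 382, 382]
t=9: [382, 382, 382, 382, 382, 382, 382, 382]
t=10: [382, 382, 382, 382, 382, 382, 382, 382]

Answer: [382, 382, 382, 382, 382, 382, 382, 382]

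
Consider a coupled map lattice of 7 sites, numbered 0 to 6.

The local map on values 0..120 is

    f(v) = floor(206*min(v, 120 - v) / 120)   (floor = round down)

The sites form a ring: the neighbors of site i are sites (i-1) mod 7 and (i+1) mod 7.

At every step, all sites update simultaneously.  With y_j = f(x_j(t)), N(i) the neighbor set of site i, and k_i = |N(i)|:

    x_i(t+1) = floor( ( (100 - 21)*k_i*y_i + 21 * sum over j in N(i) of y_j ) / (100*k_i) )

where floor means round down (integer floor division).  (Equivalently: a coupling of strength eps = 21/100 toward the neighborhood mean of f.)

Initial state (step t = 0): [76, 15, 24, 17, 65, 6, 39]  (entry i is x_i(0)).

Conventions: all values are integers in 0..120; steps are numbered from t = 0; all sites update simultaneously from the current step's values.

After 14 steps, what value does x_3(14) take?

Simulating step by step:
t=0: [76, 15, 24, 17, 65, 6, 39]
t=1: [68, 31, 38, 37, 78, 24, 61]
t=2: [86, 58, 63, 64, 67, 50, 93]
t=3: [61, 94, 97, 95, 90, 81, 51]
t=4: [93, 49, 39, 42, 51, 66, 86]
t=5: [51, 78, 68, 72, 85, 87, 60]
t=6: [87, 75, 86, 80, 61, 61, 96]
t=7: [56, 72, 61, 70, 97, 94, 48]
t=8: [93, 85, 97, 81, 44, 47, 79]
t=9: [49, 56, 44, 64, 74, 78, 68]
t=10: [85, 92, 79, 91, 79, 74, 86]
t=11: [58, 51, 65, 53, 68, 75, 60]
t=12: [98, 88, 92, 90, 87, 80, 99]
t=13: [38, 51, 48, 51, 56, 63, 39]
t=14: [67, 84, 83, 87, 95, 93, 69]

Answer: x_3(14) = 87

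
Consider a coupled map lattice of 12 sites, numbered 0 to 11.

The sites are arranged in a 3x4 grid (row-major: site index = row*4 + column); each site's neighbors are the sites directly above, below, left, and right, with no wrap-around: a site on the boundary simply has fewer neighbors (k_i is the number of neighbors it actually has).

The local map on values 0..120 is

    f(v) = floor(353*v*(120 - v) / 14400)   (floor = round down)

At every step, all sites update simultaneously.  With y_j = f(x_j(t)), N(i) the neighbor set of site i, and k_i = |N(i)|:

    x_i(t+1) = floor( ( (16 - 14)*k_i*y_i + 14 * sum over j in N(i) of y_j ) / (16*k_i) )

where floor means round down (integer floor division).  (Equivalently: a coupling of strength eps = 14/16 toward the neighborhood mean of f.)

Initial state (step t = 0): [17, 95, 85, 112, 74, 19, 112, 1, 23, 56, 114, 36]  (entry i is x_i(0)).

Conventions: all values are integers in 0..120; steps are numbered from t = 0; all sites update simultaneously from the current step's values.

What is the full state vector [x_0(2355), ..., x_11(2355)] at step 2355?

Simulating step by step:
t=0: [17, 95, 85, 112, 74, 19, 112, 1, 23, 56, 114, 36]
t=1: [66, 54, 38, 35, 52, 60, 32, 34, 81, 45, 55, 17]
t=2: [86, 84, 76, 73, 84, 81, 79, 62, 83, 83, 67, 74]
t=3: [73, 76, 79, 84, 74, 75, 82, 82, 74, 79, 80, 86]
t=4: [82, 81, 77, 77, 83, 80, 78, 73, 81, 80, 75, 76]
t=5: [76, 78, 79, 82, 76, 77, 81, 81, 76, 78, 79, 82]
t=6: [80, 80, 77, 77, 81, 79, 78, 76, 80, 80, 77, 77]
t=7: [77, 79, 79, 81, 78, 78, 80, 80, 77, 79, 79, 81]
t=8: [79, 79, 78, 78, 80, 79, 78, 77, 79, 79, 78, 78]
t=9: [78, 79, 79, 80, 78, 79, 80, 80, 78, 79, 79, 80]
t=10: [79, 79, 78, 78, 79, 79, 78, 78, 79, 79, 78, 78]
t=11: [79, 79, 79, 80, 79, 79, 79, 80, 79, 79, 79, 80]
t=12: [79, 79, 78, 78, 79, 79, 78, 78, 79, 79, 78, 78]

Answer: [79, 79, 79, 80, 79, 79, 79, 80, 79, 79, 79, 80]
Key observation: The state at step 10, [79, 79, 78, 78, 79, 79, 78, 78, 79, 79, 78, 78], reappears at step 12: the system is in a cycle of period 2 from step 10 on.  Therefore the state at step 2355 equals the state at step 10 + ((2355 - 10) mod 2) = 11, which is [79, 79, 79, 80, 79, 79, 79, 80, 79, 79, 79, 80].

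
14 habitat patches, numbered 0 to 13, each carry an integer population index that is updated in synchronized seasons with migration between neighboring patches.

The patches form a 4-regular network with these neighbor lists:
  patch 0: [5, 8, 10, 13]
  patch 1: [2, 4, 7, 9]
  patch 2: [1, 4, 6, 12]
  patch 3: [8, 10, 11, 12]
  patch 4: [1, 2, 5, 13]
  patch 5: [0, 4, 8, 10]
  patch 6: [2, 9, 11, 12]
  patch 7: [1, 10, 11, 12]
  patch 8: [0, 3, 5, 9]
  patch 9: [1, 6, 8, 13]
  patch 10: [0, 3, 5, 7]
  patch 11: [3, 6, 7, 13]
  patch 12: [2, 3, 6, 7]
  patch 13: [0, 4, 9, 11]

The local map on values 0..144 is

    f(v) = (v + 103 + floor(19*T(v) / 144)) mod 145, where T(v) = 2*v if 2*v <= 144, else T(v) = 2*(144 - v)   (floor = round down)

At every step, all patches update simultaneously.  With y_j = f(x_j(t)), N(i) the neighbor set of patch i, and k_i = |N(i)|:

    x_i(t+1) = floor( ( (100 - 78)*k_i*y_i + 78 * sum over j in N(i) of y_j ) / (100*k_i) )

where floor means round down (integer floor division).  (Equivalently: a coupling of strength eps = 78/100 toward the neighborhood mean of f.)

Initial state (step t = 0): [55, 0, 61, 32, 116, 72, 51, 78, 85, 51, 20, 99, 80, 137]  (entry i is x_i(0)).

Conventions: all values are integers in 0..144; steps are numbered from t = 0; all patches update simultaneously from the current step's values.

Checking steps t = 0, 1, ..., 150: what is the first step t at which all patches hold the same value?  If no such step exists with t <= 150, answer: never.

Simulating step by step:
t=0: [55, 0, 61, 32, 116, 72, 51, 78, 85, 51, 20, 99, 80, 137]  (not all equal)
t=1: [70, 59, 58, 91, 73, 68, 39, 80, 59, 59, 81, 76, 61, 59]  (not all equal)
t=2: [41, 39, 30, 47, 37, 44, 30, 45, 42, 27, 52, 41, 37, 41]  (not all equal)
t=3: [12, 59, 61, 12, 33, 12, 87, 11, 36, 62, 15, 37, 61, 32]  (not all equal)
t=4: [101, 71, 60, 57, 95, 101, 34, 62, 76, 54, 118, 86, 71, 90]  (not all equal)
t=5: [67, 41, 38, 53, 55, 67, 32, 53, 49, 36, 58, 37, 29, 56]  (not all equal)
t=6: [32, 13, 63, 42, 22, 32, 61, 40, 25, 39, 32, 43, 68, 20]  (not all equal)
t=7: [138, 61, 71, 67, 111, 138, 27, 63, 88, 82, 90, 38, 27, 85]  (not all equal)
t=8: [75, 50, 85, 60, 63, 79, 78, 54, 70, 68, 66, 54, 81, 58]  (not all equal)
t=9: [44, 36, 45, 40, 40, 46, 47, 33, 45, 38, 41, 33, 45, 37]  (not all equal)
t=10: [11, 34, 11, 37, 8, 12, 38, 64, 11, 8, 37, 65, 38, 34]  (not all equal)
t=11: [71, 74, 49, 33, 70, 94, 54, 18, 93, 48, 54, 18, 33, 74]  (not all equal)
t=12: [50, 51, 56, 101, 46, 49, 65, 94, 67, 41, 80, 94, 92, 57]  (not all equal)
t=13: [32, 27, 33, 59, 22, 30, 40, 54, 32, 28, 46, 54, 53, 28]  (not all equal)
t=14: [116, 115, 89, 47, 137, 115, 66, 45, 119, 113, 70, 45, 46, 115]  (not all equal)
t=15: [74, 66, 58, 34, 79, 77, 42, 33, 68, 72, 47, 32, 29, 70]  (not all equal)
t=16: [41, 63, 54, 66, 45, 43, 73, 97, 38, 38, 51, 70, 66, 67]  (not all equal)
t=17: [17, 30, 33, 31, 25, 12, 33, 43, 14, 27, 29, 48, 44, 23]  (not all equal)
t=18: [126, 114, 115, 87, 133, 126, 92, 63, 127, 134, 107, 87, 89, 109]  (not all equal)
t=19: [83, 76, 75, 68, 83, 86, 71, 61, 83, 80, 69, 59, 60, 82]  (not all equal)
t=20: [54, 49, 47, 42, 54, 55, 43, 39, 54, 53, 47, 42, 41, 51]  (not all equal)
t=21: [23, 18, 16, 14, 22, 24, 14, 12, 22, 20, 17, 12, 11, 21]  (not all equal)
t=22: [129, 124, 122, 121, 128, 129, 120, 120, 128, 126, 125, 120, 119, 127]  (not all equal)
t=23: [89, 86, 85, 85, 88, 89, 84, 85, 88, 87, 87, 85, 84, 88]  (not all equal)
t=24: [60, 59, 58, 58, 59, 60, 57, 58, 60, 59, 59, 58, 57, 59]  (not all equal)
t=25: [32, 31, 31, 31, 32, 32, 30, 31, 32, 31, 32, 31, 30, 32]  (not all equal)
t=26: [143, 142, 141, 142, 142, 143, 141, 141, 142, 142, 142, 141, 141, 142]  (not all equal)
t=27: [100, 99, 99, 99, 100, 100, 99, 99, 100, 99, 100, 99, 99, 100]  (not all equal)
t=28: [69, 68, 68, 68, 68, 69, 68, 68, 68, 68, 68, 68, 68, 68]  (not all equal)
t=29: [43, 43, 43, 43, 43, 43, 43, 43, 43, 43, 43, 43, 43, 43]  (all equal)

Answer: 29
Key observation: Synchronization is absorbing here: once all patches are equal they stay equal, and step 29 is the first all-equal step.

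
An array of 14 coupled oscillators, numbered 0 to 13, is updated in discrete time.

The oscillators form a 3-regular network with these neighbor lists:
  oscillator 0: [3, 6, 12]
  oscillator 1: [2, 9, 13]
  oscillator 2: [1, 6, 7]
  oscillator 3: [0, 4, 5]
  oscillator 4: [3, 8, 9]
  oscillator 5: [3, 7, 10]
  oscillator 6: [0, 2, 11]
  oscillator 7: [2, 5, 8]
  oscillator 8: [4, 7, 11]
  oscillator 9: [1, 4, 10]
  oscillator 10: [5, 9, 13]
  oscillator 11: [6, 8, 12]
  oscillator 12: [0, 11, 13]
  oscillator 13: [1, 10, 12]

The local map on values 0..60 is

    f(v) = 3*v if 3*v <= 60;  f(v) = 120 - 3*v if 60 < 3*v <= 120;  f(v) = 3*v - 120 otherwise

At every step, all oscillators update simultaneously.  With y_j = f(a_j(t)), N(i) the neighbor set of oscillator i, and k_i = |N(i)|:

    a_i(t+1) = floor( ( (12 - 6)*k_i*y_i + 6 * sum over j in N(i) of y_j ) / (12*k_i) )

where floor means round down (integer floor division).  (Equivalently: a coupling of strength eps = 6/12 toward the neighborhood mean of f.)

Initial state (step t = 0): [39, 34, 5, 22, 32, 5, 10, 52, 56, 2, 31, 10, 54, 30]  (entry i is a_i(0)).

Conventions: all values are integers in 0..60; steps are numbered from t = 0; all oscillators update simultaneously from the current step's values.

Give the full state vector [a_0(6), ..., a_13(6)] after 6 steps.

Answer: [42, 51, 44, 40, 27, 46, 35, 42, 19, 47, 44, 25, 43, 46]

Derivation:
t=0: [39, 34, 5, 22, 32, 5, 10, 52, 56, 2, 31, 10, 54, 30]
t=1: [22, 17, 21, 34, 30, 27, 23, 31, 39, 14, 22, 35, 31, 29]
t=2: [43, 47, 50, 29, 25, 36, 46, 30, 13, 43, 46, 21, 30, 38]
t=3: [18, 18, 26, 27, 36, 19, 25, 28, 41, 18, 13, 43, 27, 14]
t=4: [47, 50, 43, 40, 22, 47, 40, 35, 11, 44, 45, 19, 37, 43]
t=5: [12, 20, 12, 16, 34, 15, 14, 18, 37, 22, 14, 35, 19, 13]
t=6: [42, 51, 44, 40, 27, 46, 35, 42, 19, 47, 44, 25, 43, 46]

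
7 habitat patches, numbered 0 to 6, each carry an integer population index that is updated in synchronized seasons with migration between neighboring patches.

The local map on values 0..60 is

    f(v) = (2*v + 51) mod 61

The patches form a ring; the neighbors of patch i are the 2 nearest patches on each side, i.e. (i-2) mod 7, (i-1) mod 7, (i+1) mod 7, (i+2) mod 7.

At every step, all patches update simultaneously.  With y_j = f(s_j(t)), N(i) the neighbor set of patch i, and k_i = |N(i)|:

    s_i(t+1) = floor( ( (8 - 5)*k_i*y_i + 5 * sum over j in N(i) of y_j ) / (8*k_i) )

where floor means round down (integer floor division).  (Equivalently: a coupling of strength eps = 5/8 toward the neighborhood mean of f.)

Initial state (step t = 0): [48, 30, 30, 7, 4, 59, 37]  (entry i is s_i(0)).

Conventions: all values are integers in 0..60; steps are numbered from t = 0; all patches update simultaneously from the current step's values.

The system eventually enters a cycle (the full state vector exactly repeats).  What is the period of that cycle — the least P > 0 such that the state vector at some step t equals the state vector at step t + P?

Simulating step by step:
t=0: [48, 30, 30, 7, 4, 59, 37]
t=1: [32, 31, 40, 33, 38, 31, 29]
t=2: [45, 45, 29, 39, 27, 44, 43]
t=3: [22, 21, 31, 22, 30, 19, 21]
t=4: [35, 35, 42, 38, 41, 33, 34]
t=5: [51, 43, 26, 23, 24, 41, 50]
t=6: [26, 27, 34, 30, 32, 25, 25]
t=7: [44, 46, 51, 49, 49, 44, 43]
t=8: [19, 21, 26, 25, 24, 19, 18]
t=9: [30, 33, 37, 36, 35, 31, 29]
t=10: [43, 36, 27, 27, 38, 44, 52]
t=11: [20, 21, 26, 26, 23, 21, 18]
t=12: [31, 33, 37, 37, 35, 32, 30]
t=13: [44, 37, 27, 28, 39, 46, 53]
t=14: [22, 23, 27, 28, 25, 24, 20]
t=15: [35, 37, 40, 41, 39, 37, 34]
t=16: [33, 22, 16, 7, 15, 22, 33]
t=17: [43, 34, 26, 18, 25, 34, 43]
t=18: [32, 37, 37, 40, 37, 36, 32]
t=19: [29, 19, 11, 4, 11, 19, 29]
t=20: [36, 36, 27, 34, 27, 36, 36]
t=21: [7, 16, 32, 35, 32, 16, 7]
t=22: [17, 27, 42, 46, 42, 27, 17]
t=23: [28, 29, 20, 25, 20, 29, 28]
t=24: [44, 43, 36, 39, 36, 43, 44]
t=25: [13, 12, 6, 7, 6, 12, 13]
t=26: [13, 11, 6, 6, 6, 11, 13]
t=27: [12, 10, 5, 5, 5, 10, 12]
t=28: [10, 8, 3, 3, 3, 8, 10]
t=29: [16, 23, 41, 41, 41, 23, 16]
t=30: [24, 23, 16, 18, 16, 23, 24]
t=31: [34, 32, 27, 27, 27, 32, 34]
t=32: [54, 52, 47, 47, 47, 52, 54]
t=33: [33, 31, 26, 26, 26, 31, 33]
t=34: [52, 50, 45, 45, 45, 50, 52]
t=35: [29, 27, 22, 22, 22, 27, 29]
t=36: [44, 42, 37, 37, 37, 42, 44]
t=37: [13, 11, 6, 6, 6, 11, 13]

Answer: 11
Key observation: The state at step 26, [13, 11, 6, 6, 6, 11, 13], reappears at step 37 — and no state repeats earlier — so the cycle the system enters has period 11.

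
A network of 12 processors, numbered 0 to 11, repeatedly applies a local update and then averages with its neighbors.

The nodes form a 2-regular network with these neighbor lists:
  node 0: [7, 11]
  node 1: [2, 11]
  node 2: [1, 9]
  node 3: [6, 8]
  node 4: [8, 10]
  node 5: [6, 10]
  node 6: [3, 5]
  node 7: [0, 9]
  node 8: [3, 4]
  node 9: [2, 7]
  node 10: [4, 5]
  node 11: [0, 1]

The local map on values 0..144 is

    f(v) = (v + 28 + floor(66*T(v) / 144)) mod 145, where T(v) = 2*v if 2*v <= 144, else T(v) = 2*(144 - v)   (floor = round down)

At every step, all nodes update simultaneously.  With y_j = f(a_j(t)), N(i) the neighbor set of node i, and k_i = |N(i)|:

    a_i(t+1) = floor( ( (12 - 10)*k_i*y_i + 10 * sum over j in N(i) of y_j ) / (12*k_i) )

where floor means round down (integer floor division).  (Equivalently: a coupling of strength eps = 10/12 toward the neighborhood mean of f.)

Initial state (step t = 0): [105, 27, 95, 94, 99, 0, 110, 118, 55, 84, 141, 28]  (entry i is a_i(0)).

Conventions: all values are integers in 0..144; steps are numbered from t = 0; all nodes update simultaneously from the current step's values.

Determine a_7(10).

Answer: a_7(10) = 22

Derivation:
t=0: [105, 27, 95, 94, 99, 0, 110, 118, 55, 84, 141, 28]
t=1: [47, 56, 45, 69, 70, 25, 24, 22, 40, 22, 25, 56]
t=2: [105, 126, 104, 76, 77, 74, 49, 90, 30, 88, 50, 127]
t=3: [23, 24, 23, 89, 90, 105, 37, 22, 31, 22, 38, 24]
t=4: [72, 73, 72, 80, 81, 86, 35, 70, 32, 70, 35, 73]
t=5: [19, 21, 19, 80, 80, 82, 33, 18, 32, 18, 33, 21]
t=6: [64, 66, 64, 78, 78, 79, 32, 62, 32, 62, 32, 66]
t=7: [5, 7, 5, 77, 77, 77, 32, 2, 32, 2, 32, 7]
t=8: [36, 39, 36, 77, 77, 77, 32, 33, 32, 33, 32, 39]
t=9: [96, 99, 96, 77, 77, 77, 32, 93, 32, 93, 32, 99]
t=10: [22, 23, 22, 77, 77, 77, 32, 22, 32, 22, 32, 23]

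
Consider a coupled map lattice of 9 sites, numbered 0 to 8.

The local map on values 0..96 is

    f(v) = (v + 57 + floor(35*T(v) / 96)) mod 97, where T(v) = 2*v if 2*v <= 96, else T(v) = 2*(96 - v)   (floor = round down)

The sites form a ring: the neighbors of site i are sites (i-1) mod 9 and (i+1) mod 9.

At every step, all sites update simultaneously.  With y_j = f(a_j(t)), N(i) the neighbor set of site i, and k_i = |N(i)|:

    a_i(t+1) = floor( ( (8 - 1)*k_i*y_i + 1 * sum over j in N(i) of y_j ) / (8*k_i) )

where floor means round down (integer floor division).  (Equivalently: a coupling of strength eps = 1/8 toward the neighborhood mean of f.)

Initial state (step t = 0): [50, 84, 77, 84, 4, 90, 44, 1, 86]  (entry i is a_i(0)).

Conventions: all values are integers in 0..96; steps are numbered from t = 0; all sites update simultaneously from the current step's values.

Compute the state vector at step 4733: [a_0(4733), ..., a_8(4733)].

Simulating step by step:
t=0: [50, 84, 77, 84, 4, 90, 44, 1, 86]
t=1: [44, 51, 50, 52, 61, 53, 38, 56, 52]
t=2: [36, 42, 43, 44, 45, 42, 27, 43, 43]
t=3: [23, 31, 34, 35, 36, 30, 9, 32, 33]
t=4: [85, 18, 17, 20, 21, 15, 64, 18, 21]
t=5: [57, 85, 86, 90, 92, 80, 51, 85, 90]
t=6: [46, 52, 53, 53, 53, 50, 44, 52, 53]
t=7: [39, 43, 44, 44, 43, 42, 36, 43, 43]
t=8: [27, 33, 35, 35, 34, 31, 23, 33, 33]
t=9: [7, 16, 19, 19, 17, 18, 85, 21, 16]
t=10: [70, 83, 88, 88, 86, 85, 57, 89, 83]
t=11: [48, 51, 52, 53, 53, 52, 46, 53, 51]
t=12: [43, 43, 43, 44, 44, 43, 39, 43, 43]
t=13: [34, 34, 34, 35, 35, 33, 27, 33, 34]
t=14: [18, 18, 18, 19, 19, 16, 7, 16, 17]
t=15: [87, 88, 88, 88, 88, 83, 70, 83, 86]
t=16: [53, 53, 53, 53, 52, 51, 48, 51, 52]
t=17: [44, 44, 44, 44, 43, 43, 43, 43, 43]
t=18: [35, 36, 36, 35, 34, 34, 34, 34, 34]
t=19: [20, 21, 21, 20, 18, 18, 18, 18, 18]
t=20: [90, 92, 92, 90, 88, 88, 88, 88, 88]
t=21: [53, 54, 54, 53, 53, 53, 53, 53, 53]
t=22: [44, 44, 44, 44, 44, 44, 44, 44, 44]
t=23: [36, 36, 36, 36, 36, 36, 36, 36, 36]
t=24: [22, 22, 22, 22, 22, 22, 22, 22, 22]
t=25: [95, 95, 95, 95, 95, 95, 95, 95, 95]
t=26: [55, 55, 55, 55, 55, 55, 55, 55, 55]
t=27: [44, 44, 44, 44, 44, 44, 44, 44, 44]

Answer: [36, 36, 36, 36, 36, 36, 36, 36, 36]
Key observation: The state at step 22, [44, 44, 44, 44, 44, 44, 44, 44, 44], reappears at step 27: the system is in a cycle of period 5 from step 22 on.  Therefore the state at step 4733 equals the state at step 22 + ((4733 - 22) mod 5) = 23, which is [36, 36, 36, 36, 36, 36, 36, 36, 36].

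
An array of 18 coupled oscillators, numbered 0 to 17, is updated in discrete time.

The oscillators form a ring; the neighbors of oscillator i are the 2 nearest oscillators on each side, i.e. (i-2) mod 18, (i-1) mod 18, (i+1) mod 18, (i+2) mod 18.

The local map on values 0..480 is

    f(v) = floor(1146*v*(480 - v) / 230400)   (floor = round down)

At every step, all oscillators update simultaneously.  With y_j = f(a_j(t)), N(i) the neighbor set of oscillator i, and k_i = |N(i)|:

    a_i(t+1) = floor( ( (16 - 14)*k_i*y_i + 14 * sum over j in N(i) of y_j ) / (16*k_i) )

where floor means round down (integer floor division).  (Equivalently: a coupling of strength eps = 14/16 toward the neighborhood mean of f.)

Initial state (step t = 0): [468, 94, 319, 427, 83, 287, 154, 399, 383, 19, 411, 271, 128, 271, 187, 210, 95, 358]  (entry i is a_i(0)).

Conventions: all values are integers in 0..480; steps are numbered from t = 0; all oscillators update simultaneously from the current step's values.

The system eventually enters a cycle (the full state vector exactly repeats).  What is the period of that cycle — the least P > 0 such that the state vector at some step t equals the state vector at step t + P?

Simulating step by step:
t=0: [468, 94, 319, 427, 83, 287, 154, 399, 383, 19, 411, 271, 128, 271, 187, 210, 95, 358]
t=1: [185, 156, 137, 204, 215, 184, 202, 184, 152, 172, 177, 185, 241, 266, 245, 243, 197, 173]
t=2: [258, 260, 266, 261, 267, 277, 268, 265, 266, 263, 266, 274, 277, 282, 283, 278, 276, 270]
t=3: [282, 283, 283, 282, 282, 282, 281, 281, 282, 282, 281, 280, 279, 278, 278, 279, 280, 281]
t=4: [277, 277, 277, 277, 277, 277, 277, 277, 277, 277, 277, 278, 278, 278, 278, 278, 278, 277]
t=5: [279, 279, 279, 279, 279, 279, 279, 279, 279, 279, 279, 279, 279, 279, 279, 279, 279, 279]
t=6: [278, 278, 278, 278, 278, 278, 278, 278, 278, 278, 278, 278, 278, 278, 278, 278, 278, 278]
t=7: [279, 279, 279, 279, 279, 279, 279, 279, 279, 279, 279, 279, 279, 279, 279, 279, 279, 279]

Answer: 2
Key observation: The state at step 5, [279, 279, 279, 279, 279, 279, 279, 279, 279, 279, 279, 279, 279, 279, 279, 279, 279, 279], reappears at step 7 — and no state repeats earlier — so the cycle the system enters has period 2.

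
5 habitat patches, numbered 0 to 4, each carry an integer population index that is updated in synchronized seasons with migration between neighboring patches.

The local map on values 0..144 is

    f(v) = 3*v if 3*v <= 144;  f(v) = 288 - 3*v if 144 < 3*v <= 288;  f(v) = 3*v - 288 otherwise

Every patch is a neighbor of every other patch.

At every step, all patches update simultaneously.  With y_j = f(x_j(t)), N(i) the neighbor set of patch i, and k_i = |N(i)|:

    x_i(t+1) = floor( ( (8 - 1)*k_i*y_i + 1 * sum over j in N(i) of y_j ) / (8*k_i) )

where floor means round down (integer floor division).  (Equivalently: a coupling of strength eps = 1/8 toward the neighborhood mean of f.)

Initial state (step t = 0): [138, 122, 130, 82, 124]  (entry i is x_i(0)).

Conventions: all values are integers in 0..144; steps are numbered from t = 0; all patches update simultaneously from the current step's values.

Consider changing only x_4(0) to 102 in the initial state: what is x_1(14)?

Simulating step by step:
t=0: [138, 122, 130, 82, 102]
t=1: [117, 77, 97, 46, 26]
t=2: [63, 58, 13, 127, 76]
t=3: [96, 108, 45, 91, 63]
t=4: [8, 39, 122, 21, 92]
t=5: [29, 107, 75, 62, 19]
t=6: [84, 38, 63, 96, 58]
t=7: [41, 107, 94, 11, 107]
t=8: [110, 34, 12, 34, 34]
t=9: [47, 98, 42, 98, 98]
t=10: [127, 13, 115, 13, 13]
t=11: [86, 41, 56, 41, 41]
t=12: [41, 120, 117, 120, 120]
t=13: [116, 73, 65, 73, 73]
t=14: [61, 69, 89, 69, 69]

Answer: x_1(14) = 69
Key observation: This trace re-runs the system from the modified initial state.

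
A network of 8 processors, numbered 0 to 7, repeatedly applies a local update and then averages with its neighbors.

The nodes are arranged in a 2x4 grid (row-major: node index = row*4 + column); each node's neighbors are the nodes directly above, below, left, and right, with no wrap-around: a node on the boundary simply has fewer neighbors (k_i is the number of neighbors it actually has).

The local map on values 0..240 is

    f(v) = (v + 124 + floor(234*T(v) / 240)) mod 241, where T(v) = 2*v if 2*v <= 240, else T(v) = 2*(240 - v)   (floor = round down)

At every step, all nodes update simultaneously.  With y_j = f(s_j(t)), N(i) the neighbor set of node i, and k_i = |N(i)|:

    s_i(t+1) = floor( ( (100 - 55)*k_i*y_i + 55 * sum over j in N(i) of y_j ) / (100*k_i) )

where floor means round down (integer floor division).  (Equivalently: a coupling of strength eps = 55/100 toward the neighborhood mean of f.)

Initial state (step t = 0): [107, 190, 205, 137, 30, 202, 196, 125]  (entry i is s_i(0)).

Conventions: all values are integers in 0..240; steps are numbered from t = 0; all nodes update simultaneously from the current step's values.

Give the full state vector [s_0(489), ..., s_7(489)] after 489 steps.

Answer: [180, 180, 180, 180, 180, 180, 180, 180]
Key observation: The state at step 11, [180, 180, 180, 180, 180, 180, 180, 180], reappears at step 12: the system is in a cycle of period 1 from step 11 on.  Therefore the state at step 489 equals the state at step 11 + ((489 - 11) mod 1) = 11, which is [180, 180, 180, 180, 180, 180, 180, 180].

Derivation:
t=0: [107, 190, 205, 137, 30, 202, 196, 125]
t=1: [194, 170, 171, 205, 193, 171, 174, 210]
t=2: [172, 184, 181, 163, 172, 183, 179, 161]
t=3: [183, 178, 181, 191, 184, 179, 182, 192]
t=4: [177, 179, 177, 171, 177, 179, 176, 171]
t=5: [181, 180, 182, 186, 181, 180, 183, 186]
t=6: [179, 179, 177, 175, 179, 179, 177, 174]
t=7: [180, 180, 182, 183, 180, 180, 182, 183]
t=8: [180, 179, 178, 177, 180, 179, 178, 177]
t=9: [180, 180, 181, 181, 180, 180, 181, 181]
t=10: [180, 179, 179, 179, 180, 179, 179, 179]
t=11: [180, 180, 180, 180, 180, 180, 180, 180]
t=12: [180, 180, 180, 180, 180, 180, 180, 180]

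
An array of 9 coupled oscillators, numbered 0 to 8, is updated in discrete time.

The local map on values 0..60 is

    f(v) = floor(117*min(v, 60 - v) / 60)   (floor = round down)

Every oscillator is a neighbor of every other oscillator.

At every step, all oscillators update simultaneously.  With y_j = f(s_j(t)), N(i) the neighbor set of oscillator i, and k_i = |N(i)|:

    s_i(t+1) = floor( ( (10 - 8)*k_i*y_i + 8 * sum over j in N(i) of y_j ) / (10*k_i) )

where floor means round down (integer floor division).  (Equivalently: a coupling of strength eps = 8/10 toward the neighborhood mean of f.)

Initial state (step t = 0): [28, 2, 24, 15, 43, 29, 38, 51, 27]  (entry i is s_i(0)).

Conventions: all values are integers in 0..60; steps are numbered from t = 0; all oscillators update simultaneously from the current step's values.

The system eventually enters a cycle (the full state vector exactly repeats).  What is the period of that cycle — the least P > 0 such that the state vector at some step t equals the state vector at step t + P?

Answer: 2
Key observation: The state at step 7, [40, 40, 40, 40, 40, 40, 40, 40, 40], reappears at step 9 — and no state repeats earlier — so the cycle the system enters has period 2.

Derivation:
t=0: [28, 2, 24, 15, 43, 29, 38, 51, 27]
t=1: [38, 33, 37, 36, 36, 38, 37, 34, 38]
t=2: [45, 46, 45, 45, 45, 45, 45, 45, 45]
t=3: [28, 28, 28, 28, 28, 28, 28, 28, 28]
t=4: [54, 54, 54, 54, 54, 54, 54, 54, 54]
t=5: [11, 11, 11, 11, 11, 11, 11, 11, 11]
t=6: [21, 21, 21, 21, 21, 21, 21, 21, 21]
t=7: [40, 40, 40, 40, 40, 40, 40, 40, 40]
t=8: [39, 39, 39, 39, 39, 39, 39, 39, 39]
t=9: [40, 40, 40, 40, 40, 40, 40, 40, 40]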